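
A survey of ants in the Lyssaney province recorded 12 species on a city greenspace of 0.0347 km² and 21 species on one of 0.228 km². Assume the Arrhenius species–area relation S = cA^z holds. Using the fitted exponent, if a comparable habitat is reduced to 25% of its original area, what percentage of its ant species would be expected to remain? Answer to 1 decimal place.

z = ln(21/12) / ln(0.228/0.0347) = 0.5596 / 1.8826 = 0.2973
S_new/S_old = (A_new/A_old)^z = 0.25^0.2973 = exp(0.2973 × -1.3863) = 0.6623

66.2%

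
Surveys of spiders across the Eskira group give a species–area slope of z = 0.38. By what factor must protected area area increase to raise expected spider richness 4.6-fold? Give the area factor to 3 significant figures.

55.5

(A₂/A₁)^0.38 = 4.6, so A₂/A₁ = 4.6^(1/0.38) = 4.6^2.632
ln(A₂/A₁) = ln 4.6 / 0.38 = 1.5261 / 0.38 = 4.0159
A₂/A₁ = e^4.0159 ≈ 55.48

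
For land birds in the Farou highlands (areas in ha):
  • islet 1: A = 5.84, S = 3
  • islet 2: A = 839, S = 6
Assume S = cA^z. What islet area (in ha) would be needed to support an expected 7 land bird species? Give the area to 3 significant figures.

z = ln(6/3) / ln(839/5.84) = 0.6931 / 4.9675 = 0.1395
c = 3 / 5.84^0.1395 = 3 / 1.279 = 2.345
A = (7/2.345)^(1/0.1395) ⇒ ln A = ln(2.985)/0.1395 = 7.8369
A = e^7.8369 ≈ 2532 ha

2530 ha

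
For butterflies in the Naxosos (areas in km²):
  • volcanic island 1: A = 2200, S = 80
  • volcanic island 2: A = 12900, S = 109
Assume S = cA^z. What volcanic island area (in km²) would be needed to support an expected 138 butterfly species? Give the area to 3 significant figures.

49700 km²

z = ln(109/80) / ln(12900/2200) = 0.3093 / 1.7688 = 0.1749
c = 80 / 2200^0.1749 = 80 / 3.842 = 20.82
A = (138/20.82)^(1/0.1749) ⇒ ln A = ln(6.627)/0.1749 = 10.8139
A = e^10.8139 ≈ 49709 km²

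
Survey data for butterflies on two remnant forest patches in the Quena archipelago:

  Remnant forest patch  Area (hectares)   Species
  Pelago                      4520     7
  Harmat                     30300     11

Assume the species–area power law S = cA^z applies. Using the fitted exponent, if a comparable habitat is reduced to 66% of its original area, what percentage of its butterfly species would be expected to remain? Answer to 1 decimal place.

90.6%

z = ln(11/7) / ln(30300/4520) = 0.4520 / 1.9026 = 0.2376
S_new/S_old = (A_new/A_old)^z = 0.66^0.2376 = exp(0.2376 × -0.4155) = 0.906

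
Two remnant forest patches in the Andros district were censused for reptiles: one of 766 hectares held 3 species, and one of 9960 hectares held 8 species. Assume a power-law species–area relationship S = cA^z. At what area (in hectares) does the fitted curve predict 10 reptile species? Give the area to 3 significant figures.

17900 hectares

z = ln(8/3) / ln(9960/766) = 0.9808 / 2.5652 = 0.3824
c = 3 / 766^0.3824 = 3 / 12.67 = 0.2367
A = (10/0.2367)^(1/0.3824) ⇒ ln A = ln(42.24)/0.3824 = 9.7899
A = e^9.7899 ≈ 17853 hectares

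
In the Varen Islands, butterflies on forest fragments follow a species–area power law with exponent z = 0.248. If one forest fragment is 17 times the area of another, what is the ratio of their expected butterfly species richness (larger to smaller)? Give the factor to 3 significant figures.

S₂/S₁ = (A₂/A₁)^z = 17^0.248
ln(S₂/S₁) = 0.248 × ln 17 = 0.248 × 2.8332 = 0.7026
S₂/S₁ = e^0.7026 ≈ 2.019

2.02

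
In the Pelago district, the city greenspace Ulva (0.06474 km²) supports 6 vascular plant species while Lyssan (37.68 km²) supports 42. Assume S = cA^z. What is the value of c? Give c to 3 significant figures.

z = ln(S₂/S₁) / ln(A₂/A₁) = ln(42/6) / ln(37.68/0.06474) = 1.9459 / 6.3665 = 0.3056
c = S₁ / A₁^z = 6 / 0.06474^0.3056 = 6 / 0.4331 = 13.85

13.9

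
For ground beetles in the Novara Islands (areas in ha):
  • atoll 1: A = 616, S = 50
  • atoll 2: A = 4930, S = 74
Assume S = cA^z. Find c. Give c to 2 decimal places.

14.90

z = ln(S₂/S₁) / ln(A₂/A₁) = ln(74/50) / ln(4930/616) = 0.3920 / 2.0798 = 0.1885
c = S₁ / A₁^z = 50 / 616^0.1885 = 50 / 3.356 = 14.9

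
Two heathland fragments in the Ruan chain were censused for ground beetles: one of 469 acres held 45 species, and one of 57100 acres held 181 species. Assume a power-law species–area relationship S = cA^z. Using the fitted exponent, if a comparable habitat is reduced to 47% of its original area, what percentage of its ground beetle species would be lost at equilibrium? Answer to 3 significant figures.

z = ln(181/45) / ln(57100/469) = 1.3918 / 4.8020 = 0.2898
S_new/S_old = (A_new/A_old)^z = 0.47^0.2898 = exp(0.2898 × -0.7550) = 0.8034
Fraction lost = 1 − 0.8034 = 0.1966

19.7%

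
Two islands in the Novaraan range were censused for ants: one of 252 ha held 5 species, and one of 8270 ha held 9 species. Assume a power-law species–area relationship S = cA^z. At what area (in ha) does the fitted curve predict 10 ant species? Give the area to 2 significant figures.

z = ln(9/5) / ln(8270/252) = 0.5878 / 3.4910 = 0.1684
c = 5 / 252^0.1684 = 5 / 2.537 = 1.971
A = (10/1.971)^(1/0.1684) ⇒ ln A = ln(5.074)/0.1684 = 9.6461
A = e^9.6461 ≈ 15462 ha

15000 ha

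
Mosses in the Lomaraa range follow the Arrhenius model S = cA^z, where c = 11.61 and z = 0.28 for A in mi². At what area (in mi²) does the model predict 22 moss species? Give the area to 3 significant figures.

22 = 11.61 × A^0.28  ⇒  A^0.28 = 22/11.61 = 1.895
ln A = ln(1.895) / 0.28 = 0.6392 / 0.28 = 2.2828
A = e^2.2828 ≈ 9.804 mi²

9.80 mi²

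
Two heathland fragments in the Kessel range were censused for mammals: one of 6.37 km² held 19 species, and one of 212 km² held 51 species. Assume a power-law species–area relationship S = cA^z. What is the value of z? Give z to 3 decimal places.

Taking logs: ln S = ln c + z ln A, so z = (ln S₂ − ln S₁)/(ln A₂ − ln A₁).
z = ln(51/19) / ln(212/6.37) = ln(2.684) / ln(33.28) = 0.9874 / 3.5050 = 0.2817

0.282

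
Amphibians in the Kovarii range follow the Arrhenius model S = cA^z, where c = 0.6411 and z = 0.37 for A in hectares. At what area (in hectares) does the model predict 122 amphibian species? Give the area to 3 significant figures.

1450000 hectares

122 = 0.6411 × A^0.37  ⇒  A^0.37 = 122/0.6411 = 190.3
ln A = ln(190.3) / 0.37 = 5.2486 / 0.37 = 14.1854
A = e^14.1854 ≈ 1447547 hectares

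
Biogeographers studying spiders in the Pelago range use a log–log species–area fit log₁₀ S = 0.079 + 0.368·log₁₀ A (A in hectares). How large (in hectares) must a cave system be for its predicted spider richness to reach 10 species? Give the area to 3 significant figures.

318 hectares

10 = 1.199 × A^0.368  ⇒  A^0.368 = 10/1.199 = 8.337
ln A = ln(8.337) / 0.368 = 2.1207 / 0.368 = 5.7627
A = e^5.7627 ≈ 318.2 hectares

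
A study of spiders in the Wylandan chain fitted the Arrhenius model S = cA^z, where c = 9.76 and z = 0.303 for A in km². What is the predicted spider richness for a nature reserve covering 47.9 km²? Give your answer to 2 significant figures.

32

S = 9.76 × 47.9^0.303
ln S = ln 9.76 + 0.303 × ln 47.9 = 2.2783 + 0.303 × 3.8691 = 3.4506
S = e^3.4506 ≈ 31.52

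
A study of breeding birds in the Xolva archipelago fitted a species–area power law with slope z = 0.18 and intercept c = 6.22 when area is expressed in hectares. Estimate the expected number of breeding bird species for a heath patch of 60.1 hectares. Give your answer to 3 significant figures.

13.0

S = 6.22 × 60.1^0.18
ln S = ln 6.22 + 0.18 × ln 60.1 = 1.8278 + 0.18 × 4.0960 = 2.5651
S = e^2.5651 ≈ 13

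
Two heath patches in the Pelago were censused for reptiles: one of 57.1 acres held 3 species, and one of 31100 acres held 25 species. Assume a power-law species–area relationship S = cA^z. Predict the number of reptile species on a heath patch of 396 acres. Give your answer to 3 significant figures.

z = ln(25/3) / ln(31100/57.1) = 2.1203 / 6.3002 = 0.3365
c = 3 / 57.1^0.3365 = 3 / 3.901 = 0.769
S₃ = 0.769 × 396^0.3365 = 0.769 × 7.486 ≈ 5.757

5.76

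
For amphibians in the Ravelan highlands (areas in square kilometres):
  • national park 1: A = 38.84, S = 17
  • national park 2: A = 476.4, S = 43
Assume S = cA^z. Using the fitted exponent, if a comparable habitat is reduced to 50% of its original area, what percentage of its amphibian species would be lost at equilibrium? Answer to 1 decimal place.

z = ln(43/17) / ln(476.4/38.84) = 0.9280 / 2.5068 = 0.3702
S_new/S_old = (A_new/A_old)^z = 0.5^0.3702 = exp(0.3702 × -0.6931) = 0.7737
Fraction lost = 1 − 0.7737 = 0.2263

22.6%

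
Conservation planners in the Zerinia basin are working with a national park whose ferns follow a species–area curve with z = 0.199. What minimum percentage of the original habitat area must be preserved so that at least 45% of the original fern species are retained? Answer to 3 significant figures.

1.81%

Need (A_new/A_old)^0.199 = 0.45, so A_new/A_old = 0.45^(1/0.199) = 0.45^5.025
ln(A_new/A_old) = ln 0.45 / 0.199 = -0.7985 / 0.199 = -4.0126
A_new/A_old = e^-4.0126 ≈ 0.01809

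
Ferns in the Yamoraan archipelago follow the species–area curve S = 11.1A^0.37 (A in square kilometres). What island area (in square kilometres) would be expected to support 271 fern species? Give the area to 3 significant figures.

271 = 11.1 × A^0.37  ⇒  A^0.37 = 271/11.1 = 24.41
ln A = ln(24.41) / 0.37 = 3.1952 / 0.37 = 8.6356
A = e^8.6356 ≈ 5629 square kilometres

5630 square kilometres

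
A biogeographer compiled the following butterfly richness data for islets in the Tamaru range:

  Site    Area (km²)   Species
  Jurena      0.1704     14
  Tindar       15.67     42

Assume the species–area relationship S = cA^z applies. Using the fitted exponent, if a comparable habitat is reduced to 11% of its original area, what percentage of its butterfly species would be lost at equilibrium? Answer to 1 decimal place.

z = ln(42/14) / ln(15.67/0.1704) = 1.0986 / 4.5214 = 0.2430
S_new/S_old = (A_new/A_old)^z = 0.11^0.2430 = exp(0.2430 × -2.2073) = 0.5849
Fraction lost = 1 − 0.5849 = 0.4151

41.5%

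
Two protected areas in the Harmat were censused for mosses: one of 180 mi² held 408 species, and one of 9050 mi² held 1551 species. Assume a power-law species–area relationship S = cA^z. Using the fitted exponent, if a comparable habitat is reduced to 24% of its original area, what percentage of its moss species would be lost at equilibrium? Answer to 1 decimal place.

z = ln(1551/408) / ln(9050/180) = 1.3354 / 3.9176 = 0.3409
S_new/S_old = (A_new/A_old)^z = 0.24^0.3409 = exp(0.3409 × -1.4271) = 0.6148
Fraction lost = 1 − 0.6148 = 0.3852

38.5%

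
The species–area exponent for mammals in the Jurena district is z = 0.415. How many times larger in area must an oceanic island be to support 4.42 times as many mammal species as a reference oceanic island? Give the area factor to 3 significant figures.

35.9

(A₂/A₁)^0.415 = 4.42, so A₂/A₁ = 4.42^(1/0.415) = 4.42^2.41
ln(A₂/A₁) = ln 4.42 / 0.415 = 1.4861 / 0.415 = 3.5811
A₂/A₁ = e^3.5811 ≈ 35.91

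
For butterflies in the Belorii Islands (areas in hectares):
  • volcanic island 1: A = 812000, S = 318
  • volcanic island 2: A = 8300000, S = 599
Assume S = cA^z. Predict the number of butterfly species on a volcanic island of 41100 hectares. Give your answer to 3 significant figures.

141

z = ln(599/318) / ln(8300000/812000) = 0.6332 / 2.3245 = 0.2724
c = 318 / 812000^0.2724 = 318 / 40.72 = 7.81
S₃ = 7.81 × 41100^0.2724 = 7.81 × 18.06 ≈ 141.1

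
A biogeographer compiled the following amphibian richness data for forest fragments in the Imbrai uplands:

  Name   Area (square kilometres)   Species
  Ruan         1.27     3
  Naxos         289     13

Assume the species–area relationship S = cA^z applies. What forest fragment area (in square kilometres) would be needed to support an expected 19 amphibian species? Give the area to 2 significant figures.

1200 square kilometres

z = ln(13/3) / ln(289/1.27) = 1.4663 / 5.4274 = 0.2702
c = 3 / 1.27^0.2702 = 3 / 1.067 = 2.812
A = (19/2.812)^(1/0.2702) ⇒ ln A = ln(6.756)/0.2702 = 7.0710
A = e^7.0710 ≈ 1177 square kilometres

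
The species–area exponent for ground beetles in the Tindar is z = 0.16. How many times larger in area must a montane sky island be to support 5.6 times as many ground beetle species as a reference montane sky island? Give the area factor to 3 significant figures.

47400

(A₂/A₁)^0.16 = 5.6, so A₂/A₁ = 5.6^(1/0.16) = 5.6^6.25
ln(A₂/A₁) = ln 5.6 / 0.16 = 1.7228 / 0.16 = 10.7673
A₂/A₁ = e^10.7673 ≈ 47443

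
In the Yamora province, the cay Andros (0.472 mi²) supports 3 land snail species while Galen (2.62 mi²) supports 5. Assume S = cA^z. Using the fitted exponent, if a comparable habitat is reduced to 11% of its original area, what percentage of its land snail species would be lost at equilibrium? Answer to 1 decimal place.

48.2%

z = ln(5/3) / ln(2.62/0.472) = 0.5108 / 1.7140 = 0.2980
S_new/S_old = (A_new/A_old)^z = 0.11^0.2980 = exp(0.2980 × -2.2073) = 0.518
Fraction lost = 1 − 0.518 = 0.482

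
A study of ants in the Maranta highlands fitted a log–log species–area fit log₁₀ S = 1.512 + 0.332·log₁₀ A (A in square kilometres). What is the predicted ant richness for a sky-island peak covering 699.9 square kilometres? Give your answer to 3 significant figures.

286

S = 32.51 × 699.9^0.332 = 32.51 × 8.801 ≈ 286.1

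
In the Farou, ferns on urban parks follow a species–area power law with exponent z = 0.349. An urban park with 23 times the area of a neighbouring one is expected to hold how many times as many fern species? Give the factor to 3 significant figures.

2.99

S₂/S₁ = (A₂/A₁)^z = 23^0.349
ln(S₂/S₁) = 0.349 × ln 23 = 0.349 × 3.1355 = 1.0943
S₂/S₁ = e^1.0943 ≈ 2.987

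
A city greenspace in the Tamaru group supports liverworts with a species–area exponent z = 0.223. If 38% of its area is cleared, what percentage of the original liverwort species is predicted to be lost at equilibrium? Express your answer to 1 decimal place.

10.1%

S_new/S_old = (A_new/A_old)^z = 0.62^0.223
= exp(0.223 × ln 0.62) = exp(0.223 × -0.4780) = exp(-0.1066) ≈ 0.8989
Fraction lost = 1 − 0.8989 = 0.1011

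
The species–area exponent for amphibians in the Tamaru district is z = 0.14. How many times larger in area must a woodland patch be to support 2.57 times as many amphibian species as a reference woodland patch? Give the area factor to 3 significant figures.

847

(A₂/A₁)^0.14 = 2.57, so A₂/A₁ = 2.57^(1/0.14) = 2.57^7.143
ln(A₂/A₁) = ln 2.57 / 0.14 = 0.9439 / 0.14 = 6.7422
A₂/A₁ = e^6.7422 ≈ 847.4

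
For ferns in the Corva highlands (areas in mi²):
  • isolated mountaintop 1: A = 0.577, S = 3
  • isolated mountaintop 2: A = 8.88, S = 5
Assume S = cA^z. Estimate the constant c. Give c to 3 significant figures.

3.32

z = ln(S₂/S₁) / ln(A₂/A₁) = ln(5/3) / ln(8.88/0.577) = 0.5108 / 2.7337 = 0.1869
c = S₁ / A₁^z = 3 / 0.577^0.1869 = 3 / 0.9023 = 3.325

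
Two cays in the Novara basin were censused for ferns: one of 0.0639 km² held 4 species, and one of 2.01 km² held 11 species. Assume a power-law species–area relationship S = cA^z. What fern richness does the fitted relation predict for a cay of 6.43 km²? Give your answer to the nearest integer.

z = ln(11/4) / ln(2.01/0.0639) = 1.0116 / 3.4486 = 0.2933
c = 4 / 0.0639^0.2933 = 4 / 0.4463 = 8.963
S₃ = 8.963 × 6.43^0.2933 = 8.963 × 1.726 ≈ 15.47

15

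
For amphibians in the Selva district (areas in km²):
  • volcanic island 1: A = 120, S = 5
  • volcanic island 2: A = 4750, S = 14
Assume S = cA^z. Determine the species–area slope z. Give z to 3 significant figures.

0.280

Taking logs: ln S = ln c + z ln A, so z = (ln S₂ − ln S₁)/(ln A₂ − ln A₁).
z = ln(14/5) / ln(4750/120) = ln(2.8) / ln(39.58) = 1.0296 / 3.6784 = 0.2799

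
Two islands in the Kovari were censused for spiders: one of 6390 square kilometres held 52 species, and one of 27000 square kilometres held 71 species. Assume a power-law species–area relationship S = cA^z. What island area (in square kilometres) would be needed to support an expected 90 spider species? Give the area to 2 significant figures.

81000 square kilometres

z = ln(71/52) / ln(27000/6390) = 0.3114 / 1.4411 = 0.2161
c = 52 / 6390^0.2161 = 52 / 6.644 = 7.827
A = (90/7.827)^(1/0.2161) ⇒ ln A = ln(11.5)/0.2161 = 11.3009
A = e^11.3009 ≈ 80891 square kilometres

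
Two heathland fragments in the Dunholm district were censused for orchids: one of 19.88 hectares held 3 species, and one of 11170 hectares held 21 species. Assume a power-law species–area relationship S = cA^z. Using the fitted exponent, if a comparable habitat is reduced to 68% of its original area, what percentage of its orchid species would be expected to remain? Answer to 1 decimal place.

z = ln(21/3) / ln(11170/19.88) = 1.9459 / 6.3313 = 0.3073
S_new/S_old = (A_new/A_old)^z = 0.68^0.3073 = exp(0.3073 × -0.3857) = 0.8882

88.8%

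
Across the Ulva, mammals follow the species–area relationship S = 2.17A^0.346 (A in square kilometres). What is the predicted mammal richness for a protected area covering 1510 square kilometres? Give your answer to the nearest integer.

27

S = 2.17 × 1510^0.346 = 2.17 × 12.59 ≈ 27.31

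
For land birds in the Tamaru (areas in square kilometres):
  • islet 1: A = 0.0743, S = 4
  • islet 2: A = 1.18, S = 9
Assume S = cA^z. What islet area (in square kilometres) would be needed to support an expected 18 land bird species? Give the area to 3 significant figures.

12.5 square kilometres

z = ln(9/4) / ln(1.18/0.0743) = 0.8109 / 2.7652 = 0.2933
c = 4 / 0.0743^0.2933 = 4 / 0.4665 = 8.574
A = (18/8.574)^(1/0.2933) ⇒ ln A = ln(2.099)/0.2933 = 2.5290
A = e^2.5290 ≈ 12.54 square kilometres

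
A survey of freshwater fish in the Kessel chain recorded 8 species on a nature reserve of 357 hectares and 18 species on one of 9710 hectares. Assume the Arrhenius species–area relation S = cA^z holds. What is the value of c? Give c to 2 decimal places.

z = ln(S₂/S₁) / ln(A₂/A₁) = ln(18/8) / ln(9710/357) = 0.8109 / 3.3032 = 0.2455
c = S₁ / A₁^z = 8 / 357^0.2455 = 8 / 4.233 = 1.89

1.89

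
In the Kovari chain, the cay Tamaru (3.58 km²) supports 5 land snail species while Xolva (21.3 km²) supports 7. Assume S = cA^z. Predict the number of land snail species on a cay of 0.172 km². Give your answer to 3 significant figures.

2.82

z = ln(7/5) / ln(21.3/3.58) = 0.3365 / 1.7833 = 0.1887
c = 5 / 3.58^0.1887 = 5 / 1.272 = 3.931
S₃ = 3.931 × 0.172^0.1887 = 3.931 × 0.7174 ≈ 2.82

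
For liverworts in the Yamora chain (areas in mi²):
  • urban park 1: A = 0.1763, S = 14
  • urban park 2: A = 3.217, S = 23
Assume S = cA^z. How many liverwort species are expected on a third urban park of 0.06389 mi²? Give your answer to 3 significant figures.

z = ln(23/14) / ln(3.217/0.1763) = 0.4964 / 2.9040 = 0.1709
c = 14 / 0.1763^0.1709 = 14 / 0.7433 = 18.84
S₃ = 18.84 × 0.06389^0.1709 = 18.84 × 0.6249 ≈ 11.77

11.8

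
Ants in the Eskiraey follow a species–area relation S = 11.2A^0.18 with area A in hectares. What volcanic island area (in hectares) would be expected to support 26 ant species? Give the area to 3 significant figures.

26 = 11.2 × A^0.18  ⇒  A^0.18 = 26/11.2 = 2.321
ln A = ln(2.321) / 0.18 = 0.8422 / 0.18 = 4.6788
A = e^4.6788 ≈ 107.6 hectares

108 hectares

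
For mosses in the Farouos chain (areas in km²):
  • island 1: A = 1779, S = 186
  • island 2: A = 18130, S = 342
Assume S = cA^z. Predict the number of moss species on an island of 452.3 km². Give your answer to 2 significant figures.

z = ln(342/186) / ln(18130/1779) = 0.6091 / 2.3215 = 0.2624
c = 186 / 1779^0.2624 = 186 / 7.124 = 26.11
S₃ = 26.11 × 452.3^0.2624 = 26.11 × 4.974 ≈ 129.9

130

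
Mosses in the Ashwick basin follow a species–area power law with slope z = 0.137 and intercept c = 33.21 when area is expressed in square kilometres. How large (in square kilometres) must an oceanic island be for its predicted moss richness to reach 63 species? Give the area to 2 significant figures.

110 square kilometres

63 = 33.21 × A^0.137  ⇒  A^0.137 = 63/33.21 = 1.897
ln A = ln(1.897) / 0.137 = 0.6403 / 0.137 = 4.6736
A = e^4.6736 ≈ 107.1 square kilometres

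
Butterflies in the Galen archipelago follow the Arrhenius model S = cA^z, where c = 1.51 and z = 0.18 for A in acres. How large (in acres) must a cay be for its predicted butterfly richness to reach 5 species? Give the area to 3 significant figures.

774 acres

5 = 1.51 × A^0.18  ⇒  A^0.18 = 5/1.51 = 3.311
ln A = ln(3.311) / 0.18 = 1.1973 / 0.18 = 6.6518
A = e^6.6518 ≈ 774.2 acres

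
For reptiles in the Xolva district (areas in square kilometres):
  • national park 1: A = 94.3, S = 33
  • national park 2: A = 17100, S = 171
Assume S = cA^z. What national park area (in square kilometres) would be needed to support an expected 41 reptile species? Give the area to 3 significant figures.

187 square kilometres

z = ln(171/33) / ln(17100/94.3) = 1.6452 / 5.2004 = 0.3164
c = 33 / 94.3^0.3164 = 33 / 4.214 = 7.832
A = (41/7.832)^(1/0.3164) ⇒ ln A = ln(5.235)/0.3164 = 5.2326
A = e^5.2326 ≈ 187.3 square kilometres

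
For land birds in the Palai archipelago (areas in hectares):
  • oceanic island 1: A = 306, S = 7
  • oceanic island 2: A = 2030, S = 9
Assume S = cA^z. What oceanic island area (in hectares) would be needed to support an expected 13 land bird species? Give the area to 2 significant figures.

z = ln(9/7) / ln(2030/306) = 0.2513 / 1.8922 = 0.1328
c = 7 / 306^0.1328 = 7 / 2.139 = 3.273
A = (13/3.273)^(1/0.1328) ⇒ ln A = ln(3.972)/0.1328 = 10.3845
A = e^10.3845 ≈ 32354 hectares

32000 hectares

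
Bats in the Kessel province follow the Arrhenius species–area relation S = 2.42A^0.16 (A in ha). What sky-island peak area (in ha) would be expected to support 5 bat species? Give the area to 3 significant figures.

93.3 ha

5 = 2.42 × A^0.16  ⇒  A^0.16 = 5/2.42 = 2.066
ln A = ln(2.066) / 0.16 = 0.7257 / 0.16 = 4.5354
A = e^4.5354 ≈ 93.26 ha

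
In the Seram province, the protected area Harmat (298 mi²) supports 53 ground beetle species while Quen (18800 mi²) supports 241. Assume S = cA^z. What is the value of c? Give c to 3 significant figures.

z = ln(S₂/S₁) / ln(A₂/A₁) = ln(241/53) / ln(18800/298) = 1.5145 / 4.1445 = 0.3654
c = S₁ / A₁^z = 53 / 298^0.3654 = 53 / 8.019 = 6.609

6.61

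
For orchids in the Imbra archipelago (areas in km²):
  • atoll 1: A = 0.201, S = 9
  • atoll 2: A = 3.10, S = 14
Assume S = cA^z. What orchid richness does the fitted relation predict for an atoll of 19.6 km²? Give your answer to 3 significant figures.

z = ln(14/9) / ln(3.1/0.201) = 0.4418 / 2.7359 = 0.1615
c = 9 / 0.201^0.1615 = 9 / 0.7717 = 11.66
S₃ = 11.66 × 19.6^0.1615 = 11.66 × 1.617 ≈ 18.86

18.9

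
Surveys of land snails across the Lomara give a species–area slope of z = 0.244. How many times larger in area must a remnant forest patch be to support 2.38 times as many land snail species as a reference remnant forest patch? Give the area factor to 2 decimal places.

34.94

(A₂/A₁)^0.244 = 2.38, so A₂/A₁ = 2.38^(1/0.244) = 2.38^4.098
ln(A₂/A₁) = ln 2.38 / 0.244 = 0.8671 / 0.244 = 3.5537
A₂/A₁ = e^3.5537 ≈ 34.94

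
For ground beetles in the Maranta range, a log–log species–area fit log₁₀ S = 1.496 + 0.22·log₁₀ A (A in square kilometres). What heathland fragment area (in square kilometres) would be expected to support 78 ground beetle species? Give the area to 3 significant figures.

63.2 square kilometres

78 = 31.33 × A^0.22  ⇒  A^0.22 = 78/31.33 = 2.489
ln A = ln(2.489) / 0.22 = 0.9120 / 0.22 = 4.1456
A = e^4.1456 ≈ 63.16 square kilometres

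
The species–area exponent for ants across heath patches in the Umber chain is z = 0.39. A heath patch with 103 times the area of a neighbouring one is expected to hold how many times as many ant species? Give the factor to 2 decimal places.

6.10

S₂/S₁ = (A₂/A₁)^z = 103^0.39
ln(S₂/S₁) = 0.39 × ln 103 = 0.39 × 4.6347 = 1.8075
S₂/S₁ = e^1.8075 ≈ 6.095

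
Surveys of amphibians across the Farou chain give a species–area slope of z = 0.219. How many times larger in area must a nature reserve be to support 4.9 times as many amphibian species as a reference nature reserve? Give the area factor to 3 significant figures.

(A₂/A₁)^0.219 = 4.9, so A₂/A₁ = 4.9^(1/0.219) = 4.9^4.566
ln(A₂/A₁) = ln 4.9 / 0.219 = 1.5892 / 0.219 = 7.2568
A₂/A₁ = e^7.2568 ≈ 1418

1420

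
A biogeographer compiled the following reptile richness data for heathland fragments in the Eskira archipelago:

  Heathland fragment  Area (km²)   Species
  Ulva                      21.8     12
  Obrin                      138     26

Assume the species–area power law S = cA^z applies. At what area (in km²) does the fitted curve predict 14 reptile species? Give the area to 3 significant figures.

z = ln(26/12) / ln(138/21.8) = 0.7732 / 1.8453 = 0.4190
c = 12 / 21.8^0.4190 = 12 / 3.638 = 3.299
A = (14/3.299)^(1/0.4190) ⇒ ln A = ln(4.244)/0.4190 = 3.4498
A = e^3.4498 ≈ 31.49 km²

31.5 km²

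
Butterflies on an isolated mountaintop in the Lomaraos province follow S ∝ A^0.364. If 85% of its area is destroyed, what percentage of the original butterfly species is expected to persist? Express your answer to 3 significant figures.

S_new/S_old = (A_new/A_old)^z = 0.15^0.364
= exp(0.364 × ln 0.15) = exp(0.364 × -1.8971) = exp(-0.6906) ≈ 0.5013

50.1%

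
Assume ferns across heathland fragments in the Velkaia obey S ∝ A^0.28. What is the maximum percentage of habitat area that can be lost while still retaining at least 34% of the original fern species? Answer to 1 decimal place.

97.9%

Need (A_new/A_old)^0.28 = 0.34, so A_new/A_old = 0.34^(1/0.28) = 0.34^3.571
ln(A_new/A_old) = ln 0.34 / 0.28 = -1.0788 / 0.28 = -3.8529
A_new/A_old = e^-3.8529 ≈ 0.02122
Fraction that can be lost = 1 − 0.02122 = 0.9788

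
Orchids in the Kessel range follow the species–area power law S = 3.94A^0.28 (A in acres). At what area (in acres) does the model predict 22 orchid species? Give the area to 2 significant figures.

470 acres

22 = 3.94 × A^0.28  ⇒  A^0.28 = 22/3.94 = 5.584
ln A = ln(5.584) / 0.28 = 1.7199 / 0.28 = 6.1424
A = e^6.1424 ≈ 465.2 acres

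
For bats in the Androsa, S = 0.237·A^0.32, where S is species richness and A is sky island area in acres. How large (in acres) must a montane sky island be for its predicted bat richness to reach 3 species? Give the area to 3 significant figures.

3 = 0.237 × A^0.32  ⇒  A^0.32 = 3/0.237 = 12.66
ln A = ln(12.66) / 0.32 = 2.5383 / 0.32 = 7.9322
A = e^7.9322 ≈ 2786 acres

2790 acres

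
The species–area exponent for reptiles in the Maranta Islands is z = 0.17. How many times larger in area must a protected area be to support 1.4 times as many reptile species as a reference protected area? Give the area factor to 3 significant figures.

(A₂/A₁)^0.17 = 1.4, so A₂/A₁ = 1.4^(1/0.17) = 1.4^5.882
ln(A₂/A₁) = ln 1.4 / 0.17 = 0.3365 / 0.17 = 1.9792
A₂/A₁ = e^1.9792 ≈ 7.237

7.24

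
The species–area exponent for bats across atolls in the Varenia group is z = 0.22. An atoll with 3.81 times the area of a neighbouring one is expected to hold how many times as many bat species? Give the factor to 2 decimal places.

S₂/S₁ = (A₂/A₁)^z = 3.81^0.22
ln(S₂/S₁) = 0.22 × ln 3.81 = 0.22 × 1.3376 = 0.2943
S₂/S₁ = e^0.2943 ≈ 1.342

1.34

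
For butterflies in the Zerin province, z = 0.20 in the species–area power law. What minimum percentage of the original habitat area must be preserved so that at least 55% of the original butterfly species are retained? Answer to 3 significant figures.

5.03%

Need (A_new/A_old)^0.2 = 0.55, so A_new/A_old = 0.55^(1/0.2) = 0.55^5
ln(A_new/A_old) = ln 0.55 / 0.2 = -0.5978 / 0.2 = -2.9892
A_new/A_old = e^-2.9892 ≈ 0.05033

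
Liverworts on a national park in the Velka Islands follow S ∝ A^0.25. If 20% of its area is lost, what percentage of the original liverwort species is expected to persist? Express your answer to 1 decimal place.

94.6%

S_new/S_old = (A_new/A_old)^z = 0.8^0.25
= exp(0.25 × ln 0.8) = exp(0.25 × -0.2231) = exp(-0.0558) ≈ 0.9457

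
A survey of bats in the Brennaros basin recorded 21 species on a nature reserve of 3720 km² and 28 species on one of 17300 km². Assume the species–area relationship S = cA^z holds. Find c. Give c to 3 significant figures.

z = ln(S₂/S₁) / ln(A₂/A₁) = ln(28/21) / ln(17300/3720) = 0.2877 / 1.5370 = 0.1872
c = S₁ / A₁^z = 21 / 3720^0.1872 = 21 / 4.659 = 4.507

4.51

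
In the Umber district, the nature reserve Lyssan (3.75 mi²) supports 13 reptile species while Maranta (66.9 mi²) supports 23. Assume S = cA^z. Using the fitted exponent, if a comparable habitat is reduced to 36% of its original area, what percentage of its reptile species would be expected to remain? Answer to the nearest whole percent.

z = ln(23/13) / ln(66.9/3.75) = 0.5705 / 2.8814 = 0.1980
S_new/S_old = (A_new/A_old)^z = 0.36^0.1980 = exp(0.1980 × -1.0217) = 0.8169

82%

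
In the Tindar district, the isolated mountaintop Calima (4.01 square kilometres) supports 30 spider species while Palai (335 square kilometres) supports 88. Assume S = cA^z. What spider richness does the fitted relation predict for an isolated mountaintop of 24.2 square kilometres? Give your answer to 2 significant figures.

z = ln(88/30) / ln(335/4.01) = 1.0761 / 4.4253 = 0.2432
c = 30 / 4.01^0.2432 = 30 / 1.402 = 21.4
S₃ = 21.4 × 24.2^0.2432 = 21.4 × 2.17 ≈ 46.45

46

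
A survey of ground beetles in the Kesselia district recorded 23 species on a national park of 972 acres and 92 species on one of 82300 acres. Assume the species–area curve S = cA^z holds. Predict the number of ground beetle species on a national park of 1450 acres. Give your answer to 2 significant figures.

z = ln(92/23) / ln(82300/972) = 1.3863 / 4.4388 = 0.3123
c = 23 / 972^0.3123 = 23 / 8.572 = 2.683
S₃ = 2.683 × 1450^0.3123 = 2.683 × 9.713 ≈ 26.06

26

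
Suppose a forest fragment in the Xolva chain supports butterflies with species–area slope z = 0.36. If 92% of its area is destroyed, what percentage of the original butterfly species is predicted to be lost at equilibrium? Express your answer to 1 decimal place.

S_new/S_old = (A_new/A_old)^z = 0.08^0.36
= exp(0.36 × ln 0.08) = exp(0.36 × -2.5257) = exp(-0.9093) ≈ 0.4028
Fraction lost = 1 − 0.4028 = 0.5972

59.7%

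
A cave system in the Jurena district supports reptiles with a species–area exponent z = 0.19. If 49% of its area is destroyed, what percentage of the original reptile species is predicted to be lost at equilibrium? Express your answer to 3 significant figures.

12.0%

S_new/S_old = (A_new/A_old)^z = 0.51^0.19
= exp(0.19 × ln 0.51) = exp(0.19 × -0.6733) = exp(-0.1279) ≈ 0.8799
Fraction lost = 1 − 0.8799 = 0.1201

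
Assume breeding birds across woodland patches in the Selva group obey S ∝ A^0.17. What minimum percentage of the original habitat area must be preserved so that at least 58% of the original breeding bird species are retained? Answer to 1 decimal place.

Need (A_new/A_old)^0.17 = 0.58, so A_new/A_old = 0.58^(1/0.17) = 0.58^5.882
ln(A_new/A_old) = ln 0.58 / 0.17 = -0.5447 / 0.17 = -3.2043
A_new/A_old = e^-3.2043 ≈ 0.04059

4.1%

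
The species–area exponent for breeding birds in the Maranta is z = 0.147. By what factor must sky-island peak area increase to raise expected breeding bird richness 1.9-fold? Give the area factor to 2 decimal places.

78.76

(A₂/A₁)^0.147 = 1.9, so A₂/A₁ = 1.9^(1/0.147) = 1.9^6.803
ln(A₂/A₁) = ln 1.9 / 0.147 = 0.6419 / 0.147 = 4.3664
A₂/A₁ = e^4.3664 ≈ 78.76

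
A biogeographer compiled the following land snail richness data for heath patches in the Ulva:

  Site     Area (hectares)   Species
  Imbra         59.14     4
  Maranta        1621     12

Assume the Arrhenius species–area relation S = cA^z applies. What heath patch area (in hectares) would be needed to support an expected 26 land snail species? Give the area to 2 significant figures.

z = ln(12/4) / ln(1621/59.14) = 1.0986 / 3.3109 = 0.3318
c = 4 / 59.14^0.3318 = 4 / 3.872 = 1.033
A = (26/1.033)^(1/0.3318) ⇒ ln A = ln(25.17)/0.3318 = 9.7210
A = e^9.7210 ≈ 16663 hectares

17000 hectares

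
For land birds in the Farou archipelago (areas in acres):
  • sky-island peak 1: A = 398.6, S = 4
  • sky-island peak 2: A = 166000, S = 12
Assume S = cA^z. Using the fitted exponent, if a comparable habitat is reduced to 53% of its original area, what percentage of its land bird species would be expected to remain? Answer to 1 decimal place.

z = ln(12/4) / ln(166000/398.6) = 1.0986 / 6.0318 = 0.1821
S_new/S_old = (A_new/A_old)^z = 0.53^0.1821 = exp(0.1821 × -0.6349) = 0.8908

89.1%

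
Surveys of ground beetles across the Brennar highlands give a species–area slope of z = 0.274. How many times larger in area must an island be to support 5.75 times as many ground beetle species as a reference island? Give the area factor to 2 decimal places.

592.26

(A₂/A₁)^0.274 = 5.75, so A₂/A₁ = 5.75^(1/0.274) = 5.75^3.65
ln(A₂/A₁) = ln 5.75 / 0.274 = 1.7492 / 0.274 = 6.3839
A₂/A₁ = e^6.3839 ≈ 592.3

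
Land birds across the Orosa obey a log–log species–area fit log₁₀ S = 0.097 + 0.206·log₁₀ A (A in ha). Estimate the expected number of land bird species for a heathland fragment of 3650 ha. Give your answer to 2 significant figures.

6.8

S = 1.25 × 3650^0.206
ln S = ln 1.25 + 0.206 × ln 3650 = 0.2234 + 0.206 × 8.2025 = 1.9131
S = e^1.9131 ≈ 6.774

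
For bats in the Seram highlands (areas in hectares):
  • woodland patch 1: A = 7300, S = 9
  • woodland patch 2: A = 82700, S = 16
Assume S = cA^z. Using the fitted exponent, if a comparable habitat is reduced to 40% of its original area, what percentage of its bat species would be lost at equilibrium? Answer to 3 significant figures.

z = ln(16/9) / ln(82700/7300) = 0.5754 / 2.4273 = 0.2370
S_new/S_old = (A_new/A_old)^z = 0.4^0.2370 = exp(0.2370 × -0.9163) = 0.8048
Fraction lost = 1 − 0.8048 = 0.1952

19.5%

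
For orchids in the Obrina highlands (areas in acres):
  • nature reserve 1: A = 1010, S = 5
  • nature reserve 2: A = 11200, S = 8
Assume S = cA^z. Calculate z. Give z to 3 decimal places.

0.195

Taking logs: ln S = ln c + z ln A, so z = (ln S₂ − ln S₁)/(ln A₂ − ln A₁).
z = ln(8/5) / ln(11200/1010) = ln(1.6) / ln(11.09) = 0.4700 / 2.4060 = 0.1953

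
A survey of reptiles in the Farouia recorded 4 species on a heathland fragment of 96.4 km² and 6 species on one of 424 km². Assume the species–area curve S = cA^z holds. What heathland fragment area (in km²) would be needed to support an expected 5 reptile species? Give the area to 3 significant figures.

z = ln(6/4) / ln(424/96.4) = 0.4055 / 1.4812 = 0.2737
c = 4 / 96.4^0.2737 = 4 / 3.492 = 1.145
A = (5/1.145)^(1/0.2737) ⇒ ln A = ln(4.365)/0.2737 = 5.3837
A = e^5.3837 ≈ 217.8 km²

218 km²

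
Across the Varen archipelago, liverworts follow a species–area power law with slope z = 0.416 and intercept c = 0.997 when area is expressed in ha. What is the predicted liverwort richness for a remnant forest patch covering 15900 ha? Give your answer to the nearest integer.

56 species

S = 0.997 × 15900^0.416 = 0.997 × 55.95 ≈ 55.78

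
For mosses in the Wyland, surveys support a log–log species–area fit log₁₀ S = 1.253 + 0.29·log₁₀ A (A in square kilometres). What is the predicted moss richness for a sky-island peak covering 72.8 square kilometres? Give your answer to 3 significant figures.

S = 17.91 × 72.8^0.29 = 17.91 × 3.468 ≈ 62.09

62.1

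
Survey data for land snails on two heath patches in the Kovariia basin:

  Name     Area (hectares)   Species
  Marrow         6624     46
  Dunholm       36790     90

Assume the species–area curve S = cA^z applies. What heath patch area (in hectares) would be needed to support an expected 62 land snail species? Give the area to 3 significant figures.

z = ln(90/46) / ln(36790/6624) = 0.6712 / 1.7145 = 0.3915
c = 46 / 6624^0.3915 = 46 / 31.32 = 1.469
A = (62/1.469)^(1/0.3915) ⇒ ln A = ln(42.21)/0.3915 = 9.5610
A = e^9.5610 ≈ 14200 hectares

14200 hectares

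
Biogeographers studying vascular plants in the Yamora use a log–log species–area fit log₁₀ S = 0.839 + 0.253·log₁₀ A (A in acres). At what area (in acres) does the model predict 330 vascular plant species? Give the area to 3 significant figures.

4350000 acres

330 = 6.902 × A^0.253  ⇒  A^0.253 = 330/6.902 = 47.81
ln A = ln(47.81) / 0.253 = 3.8672 / 0.253 = 15.2855
A = e^15.2855 ≈ 4349056 acres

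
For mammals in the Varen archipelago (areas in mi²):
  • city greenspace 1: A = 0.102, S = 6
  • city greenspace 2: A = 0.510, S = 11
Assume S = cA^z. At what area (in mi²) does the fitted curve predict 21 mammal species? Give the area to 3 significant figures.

2.84 mi²

z = ln(11/6) / ln(0.51/0.102) = 0.6061 / 1.6094 = 0.3766
c = 6 / 0.102^0.3766 = 6 / 0.4233 = 14.18
A = (21/14.18)^(1/0.3766) ⇒ ln A = ln(1.481)/0.3766 = 1.0436
A = e^1.0436 ≈ 2.839 mi²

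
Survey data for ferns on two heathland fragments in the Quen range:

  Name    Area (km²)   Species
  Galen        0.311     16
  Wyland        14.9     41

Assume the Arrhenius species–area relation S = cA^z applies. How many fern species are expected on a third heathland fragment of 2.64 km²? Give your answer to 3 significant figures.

26.9

z = ln(41/16) / ln(14.9/0.311) = 0.9410 / 3.8693 = 0.2432
c = 16 / 0.311^0.2432 = 16 / 0.7527 = 21.26
S₃ = 21.26 × 2.64^0.2432 = 21.26 × 1.266 ≈ 26.92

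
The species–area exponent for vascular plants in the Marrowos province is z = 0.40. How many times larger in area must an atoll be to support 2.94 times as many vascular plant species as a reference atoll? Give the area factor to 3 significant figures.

14.8

(A₂/A₁)^0.4 = 2.94, so A₂/A₁ = 2.94^(1/0.4) = 2.94^2.5
ln(A₂/A₁) = ln 2.94 / 0.4 = 1.0784 / 0.4 = 2.6960
A₂/A₁ = e^2.6960 ≈ 14.82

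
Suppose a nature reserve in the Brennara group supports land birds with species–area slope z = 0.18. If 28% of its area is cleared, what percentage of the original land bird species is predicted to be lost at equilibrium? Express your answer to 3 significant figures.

5.74%

S_new/S_old = (A_new/A_old)^z = 0.72^0.18
= exp(0.18 × ln 0.72) = exp(0.18 × -0.3285) = exp(-0.0591) ≈ 0.9426
Fraction lost = 1 − 0.9426 = 0.05742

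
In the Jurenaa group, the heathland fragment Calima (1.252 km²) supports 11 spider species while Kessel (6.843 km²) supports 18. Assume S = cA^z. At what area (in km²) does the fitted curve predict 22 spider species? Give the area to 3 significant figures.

z = ln(18/11) / ln(6.843/1.252) = 0.4925 / 1.6985 = 0.2900
c = 11 / 1.252^0.2900 = 11 / 1.067 = 10.31
A = (22/10.31)^(1/0.2900) ⇒ ln A = ln(2.135)/0.2900 = 2.6153
A = e^2.6153 ≈ 13.67 km²

13.7 km²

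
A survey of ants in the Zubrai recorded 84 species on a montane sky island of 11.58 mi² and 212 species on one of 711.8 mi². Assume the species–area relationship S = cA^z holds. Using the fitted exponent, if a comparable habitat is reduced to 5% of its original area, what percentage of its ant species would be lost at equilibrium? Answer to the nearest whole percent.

z = ln(212/84) / ln(711.8/11.58) = 0.9258 / 4.1185 = 0.2248
S_new/S_old = (A_new/A_old)^z = 0.05^0.2248 = exp(0.2248 × -2.9957) = 0.51
Fraction lost = 1 − 0.51 = 0.49

49%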